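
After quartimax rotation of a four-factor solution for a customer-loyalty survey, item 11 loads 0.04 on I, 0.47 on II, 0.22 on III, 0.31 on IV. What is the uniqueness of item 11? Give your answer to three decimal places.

0.633

h² = 0.04² + 0.47² + 0.22² + 0.31² = 0.0016 + 0.2209 + 0.0484 + 0.0961 = 0.3670
Uniqueness u² = 1 − h² = 1 − 0.3670 = 0.6330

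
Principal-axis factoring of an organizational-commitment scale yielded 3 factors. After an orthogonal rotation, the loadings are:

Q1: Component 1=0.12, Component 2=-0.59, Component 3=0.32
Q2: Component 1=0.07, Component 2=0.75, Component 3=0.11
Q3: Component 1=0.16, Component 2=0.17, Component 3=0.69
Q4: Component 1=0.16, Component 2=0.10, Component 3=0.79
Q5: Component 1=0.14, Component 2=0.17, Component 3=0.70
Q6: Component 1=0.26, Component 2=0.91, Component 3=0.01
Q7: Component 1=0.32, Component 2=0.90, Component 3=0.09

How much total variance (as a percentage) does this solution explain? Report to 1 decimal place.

65.6%

Communalities: 0.4649, 0.5795, 0.5306, 0.6597, 0.5385, 0.8958, 0.9205; Σh² = 4.5895.
Total variance with 7 standardized items is 7, so the solution explains 4.5895/7 = 0.6556 = 65.56%.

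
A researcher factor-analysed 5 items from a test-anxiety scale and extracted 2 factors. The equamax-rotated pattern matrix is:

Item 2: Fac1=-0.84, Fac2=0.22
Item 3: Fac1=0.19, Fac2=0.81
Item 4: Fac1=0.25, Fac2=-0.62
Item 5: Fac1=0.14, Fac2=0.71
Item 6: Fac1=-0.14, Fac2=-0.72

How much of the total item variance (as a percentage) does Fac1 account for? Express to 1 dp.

16.9%

SS loadings for Fac1 = (-0.84)² + 0.19² + 0.25² + 0.14² + (-0.14)² = 0.8434
With 5 standardized items, total variance = 5. Proportion = 0.8434/5 = 0.1687 → 16.87%.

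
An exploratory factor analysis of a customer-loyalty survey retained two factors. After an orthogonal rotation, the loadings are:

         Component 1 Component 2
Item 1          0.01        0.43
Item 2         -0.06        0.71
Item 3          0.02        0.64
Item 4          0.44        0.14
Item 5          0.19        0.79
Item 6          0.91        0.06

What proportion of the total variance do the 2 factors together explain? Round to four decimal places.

0.4680

Communalities: 0.1850, 0.5077, 0.4100, 0.2132, 0.6602, 0.8317; Σh² = 2.8078.
Total variance with 6 standardized items is 6, so the solution explains 2.8078/6 = 0.4680.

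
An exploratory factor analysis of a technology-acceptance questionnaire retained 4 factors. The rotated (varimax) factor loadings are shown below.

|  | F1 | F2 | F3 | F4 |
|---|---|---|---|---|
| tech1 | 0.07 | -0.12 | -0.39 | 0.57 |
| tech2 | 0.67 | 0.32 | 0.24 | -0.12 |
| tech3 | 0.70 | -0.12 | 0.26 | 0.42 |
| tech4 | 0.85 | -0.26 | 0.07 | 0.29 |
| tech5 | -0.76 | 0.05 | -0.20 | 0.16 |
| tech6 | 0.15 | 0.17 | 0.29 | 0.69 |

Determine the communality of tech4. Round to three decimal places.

h² = 0.85² + (-0.26)² + 0.07² + 0.29² = 0.7225 + 0.0676 + 0.0049 + 0.0841 = 0.8791

0.879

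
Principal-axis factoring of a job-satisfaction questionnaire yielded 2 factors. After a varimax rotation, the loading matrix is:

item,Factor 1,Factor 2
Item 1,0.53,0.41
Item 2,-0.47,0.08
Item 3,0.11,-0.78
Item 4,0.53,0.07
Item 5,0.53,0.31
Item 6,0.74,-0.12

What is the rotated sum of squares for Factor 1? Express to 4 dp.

1.6233

SS loadings for Factor 1 = 0.53² + (-0.47)² + 0.11² + 0.53² + 0.53² + 0.74² = 0.2809 + 0.2209 + 0.0121 + 0.2809 + 0.2809 + 0.5476 = 1.6233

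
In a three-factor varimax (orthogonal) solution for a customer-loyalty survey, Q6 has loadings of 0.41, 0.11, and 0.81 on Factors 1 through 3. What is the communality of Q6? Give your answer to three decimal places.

h² = 0.41² + 0.11² + 0.81² = 0.1681 + 0.0121 + 0.6561 = 0.8363

0.836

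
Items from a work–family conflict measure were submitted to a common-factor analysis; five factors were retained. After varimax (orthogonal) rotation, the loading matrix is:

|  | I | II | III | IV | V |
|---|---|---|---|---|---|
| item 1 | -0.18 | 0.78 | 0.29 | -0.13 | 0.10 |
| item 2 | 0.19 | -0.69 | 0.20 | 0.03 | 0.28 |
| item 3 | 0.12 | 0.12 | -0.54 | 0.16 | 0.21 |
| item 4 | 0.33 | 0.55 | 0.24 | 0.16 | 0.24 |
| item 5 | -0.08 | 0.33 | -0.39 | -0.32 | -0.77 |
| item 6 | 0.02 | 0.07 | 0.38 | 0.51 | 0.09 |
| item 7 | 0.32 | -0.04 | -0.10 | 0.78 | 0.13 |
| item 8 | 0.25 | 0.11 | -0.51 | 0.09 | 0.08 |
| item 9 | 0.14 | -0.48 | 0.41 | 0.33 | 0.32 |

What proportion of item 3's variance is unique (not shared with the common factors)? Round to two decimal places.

0.61

h² = 0.12² + 0.12² + (-0.54)² + 0.16² + 0.21² = 0.0144 + 0.0144 + 0.2916 + 0.0256 + 0.0441 = 0.3901
Uniqueness u² = 1 − h² = 1 − 0.3901 = 0.6099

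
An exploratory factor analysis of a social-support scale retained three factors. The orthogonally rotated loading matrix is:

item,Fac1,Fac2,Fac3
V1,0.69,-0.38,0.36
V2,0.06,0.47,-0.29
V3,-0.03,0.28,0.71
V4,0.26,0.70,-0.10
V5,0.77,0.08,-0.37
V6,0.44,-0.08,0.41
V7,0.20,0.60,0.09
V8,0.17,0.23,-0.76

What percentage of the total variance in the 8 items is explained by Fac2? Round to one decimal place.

SS loadings for Fac2 = (-0.38)² + 0.47² + 0.28² + 0.70² + 0.08² + (-0.08)² + 0.60² + 0.23² = 1.3594
With 8 standardized items, total variance = 8. Proportion = 1.3594/8 = 0.1699 → 16.99%.

17.0%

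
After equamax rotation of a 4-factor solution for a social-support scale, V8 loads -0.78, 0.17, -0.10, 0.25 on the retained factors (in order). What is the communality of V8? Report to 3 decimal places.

h² = (-0.78)² + 0.17² + (-0.10)² + 0.25² = 0.6084 + 0.0289 + 0.0100 + 0.0625 = 0.7098

0.710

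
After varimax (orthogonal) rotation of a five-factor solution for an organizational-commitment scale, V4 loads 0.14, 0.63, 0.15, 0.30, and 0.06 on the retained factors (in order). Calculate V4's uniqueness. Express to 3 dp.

0.467

h² = 0.14² + 0.63² + 0.15² + 0.30² + 0.06² = 0.0196 + 0.3969 + 0.0225 + 0.0900 + 0.0036 = 0.5326
Uniqueness u² = 1 − h² = 1 − 0.5326 = 0.4674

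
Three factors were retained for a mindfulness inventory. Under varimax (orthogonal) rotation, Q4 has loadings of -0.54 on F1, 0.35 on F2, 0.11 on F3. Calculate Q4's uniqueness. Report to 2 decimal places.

0.57

h² = (-0.54)² + 0.35² + 0.11² = 0.2916 + 0.1225 + 0.0121 = 0.4262
Uniqueness u² = 1 − h² = 1 − 0.4262 = 0.5738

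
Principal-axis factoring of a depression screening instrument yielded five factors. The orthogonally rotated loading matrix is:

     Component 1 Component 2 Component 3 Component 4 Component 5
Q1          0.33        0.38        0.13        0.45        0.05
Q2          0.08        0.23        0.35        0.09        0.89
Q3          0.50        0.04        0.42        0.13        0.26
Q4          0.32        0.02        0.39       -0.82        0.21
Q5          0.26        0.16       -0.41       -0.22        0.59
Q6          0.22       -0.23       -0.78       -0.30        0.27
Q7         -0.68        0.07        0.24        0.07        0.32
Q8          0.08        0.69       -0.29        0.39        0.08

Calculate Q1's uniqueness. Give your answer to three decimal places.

h² = 0.33² + 0.38² + 0.13² + 0.45² + 0.05² = 0.1089 + 0.1444 + 0.0169 + 0.2025 + 0.0025 = 0.4752
Uniqueness u² = 1 − h² = 1 − 0.4752 = 0.5248

0.525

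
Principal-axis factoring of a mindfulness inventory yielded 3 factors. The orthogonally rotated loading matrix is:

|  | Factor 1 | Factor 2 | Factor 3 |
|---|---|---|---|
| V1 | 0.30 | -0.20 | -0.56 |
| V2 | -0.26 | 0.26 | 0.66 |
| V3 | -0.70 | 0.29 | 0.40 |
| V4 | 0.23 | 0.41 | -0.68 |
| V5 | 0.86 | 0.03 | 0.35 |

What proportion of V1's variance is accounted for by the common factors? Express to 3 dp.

h² = 0.30² + (-0.20)² + (-0.56)² = 0.0900 + 0.0400 + 0.3136 = 0.4436

0.444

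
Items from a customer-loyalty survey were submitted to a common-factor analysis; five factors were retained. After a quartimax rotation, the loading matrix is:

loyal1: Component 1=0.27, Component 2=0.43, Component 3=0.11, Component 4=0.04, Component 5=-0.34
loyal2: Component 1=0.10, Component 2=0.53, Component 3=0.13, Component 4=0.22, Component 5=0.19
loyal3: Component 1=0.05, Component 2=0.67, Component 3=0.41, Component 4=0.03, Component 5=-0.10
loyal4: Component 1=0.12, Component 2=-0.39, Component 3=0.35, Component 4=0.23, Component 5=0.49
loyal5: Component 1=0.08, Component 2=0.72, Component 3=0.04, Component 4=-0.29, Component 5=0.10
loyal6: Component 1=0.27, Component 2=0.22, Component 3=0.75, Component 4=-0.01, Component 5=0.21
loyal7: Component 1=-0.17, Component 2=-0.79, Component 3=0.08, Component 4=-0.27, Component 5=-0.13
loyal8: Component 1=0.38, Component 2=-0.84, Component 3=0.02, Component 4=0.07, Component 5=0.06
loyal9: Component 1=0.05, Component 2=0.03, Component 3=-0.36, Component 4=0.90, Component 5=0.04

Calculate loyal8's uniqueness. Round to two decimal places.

h² = 0.38² + (-0.84)² + 0.02² + 0.07² + 0.06² = 0.1444 + 0.7056 + 0.0004 + 0.0049 + 0.0036 = 0.8589
Uniqueness u² = 1 − h² = 1 − 0.8589 = 0.1411

0.14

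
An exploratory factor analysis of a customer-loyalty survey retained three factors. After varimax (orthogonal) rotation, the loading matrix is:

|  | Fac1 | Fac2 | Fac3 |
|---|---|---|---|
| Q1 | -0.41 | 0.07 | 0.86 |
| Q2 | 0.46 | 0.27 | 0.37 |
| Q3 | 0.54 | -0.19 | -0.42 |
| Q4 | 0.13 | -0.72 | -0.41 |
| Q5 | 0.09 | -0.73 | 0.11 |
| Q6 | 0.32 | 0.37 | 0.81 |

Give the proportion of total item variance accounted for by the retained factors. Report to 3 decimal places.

Communalities: 0.9126, 0.4214, 0.5041, 0.7034, 0.5531, 0.8954; Σh² = 3.9900.
Total variance with 6 standardized items is 6, so the solution explains 3.9900/6 = 0.6650.

0.665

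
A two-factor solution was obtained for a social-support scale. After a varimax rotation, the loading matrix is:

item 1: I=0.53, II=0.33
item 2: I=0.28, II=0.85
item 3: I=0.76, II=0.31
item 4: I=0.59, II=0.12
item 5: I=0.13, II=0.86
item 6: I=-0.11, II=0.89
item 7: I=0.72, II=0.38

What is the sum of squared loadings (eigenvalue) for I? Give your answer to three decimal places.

1.832

SS loadings for I = 0.53² + 0.28² + 0.76² + 0.59² + 0.13² + (-0.11)² + 0.72² = 0.2809 + 0.0784 + 0.5776 + 0.3481 + 0.0169 + 0.0121 + 0.5184 = 1.8324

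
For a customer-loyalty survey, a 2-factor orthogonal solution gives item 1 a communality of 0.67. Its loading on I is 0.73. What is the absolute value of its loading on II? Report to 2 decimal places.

0.37

Under orthogonal rotation h² = Σλ², so λ_II² = h² − (0.5329) = 0.67 − 0.5329 = 0.1371.
|λ| = √0.1371 = 0.3703.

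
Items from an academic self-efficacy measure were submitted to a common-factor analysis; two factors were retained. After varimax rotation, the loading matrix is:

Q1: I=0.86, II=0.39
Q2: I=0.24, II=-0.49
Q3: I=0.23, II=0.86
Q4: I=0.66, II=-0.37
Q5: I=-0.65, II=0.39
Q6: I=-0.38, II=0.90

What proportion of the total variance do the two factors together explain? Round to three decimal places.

0.681

SS loadings by factor: 1.8526, 2.2308; total = 4.0834.
Total variance with 6 standardized items is 6, so the solution explains 4.0834/6 = 0.6806.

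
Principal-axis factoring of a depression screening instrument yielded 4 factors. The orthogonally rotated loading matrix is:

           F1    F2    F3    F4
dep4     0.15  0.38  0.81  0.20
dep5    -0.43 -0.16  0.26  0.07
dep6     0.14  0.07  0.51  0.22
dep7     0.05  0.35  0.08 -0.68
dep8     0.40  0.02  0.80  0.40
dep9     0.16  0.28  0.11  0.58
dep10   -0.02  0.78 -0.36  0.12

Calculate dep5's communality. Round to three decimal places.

h² = (-0.43)² + (-0.16)² + 0.26² + 0.07² = 0.1849 + 0.0256 + 0.0676 + 0.0049 = 0.2830

0.283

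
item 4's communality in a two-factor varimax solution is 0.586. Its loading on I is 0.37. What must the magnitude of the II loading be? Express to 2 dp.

0.67

Under orthogonal rotation h² = Σλ², so λ_II² = h² − (0.1369) = 0.586 − 0.1369 = 0.4491.
|λ| = √0.4491 = 0.6701.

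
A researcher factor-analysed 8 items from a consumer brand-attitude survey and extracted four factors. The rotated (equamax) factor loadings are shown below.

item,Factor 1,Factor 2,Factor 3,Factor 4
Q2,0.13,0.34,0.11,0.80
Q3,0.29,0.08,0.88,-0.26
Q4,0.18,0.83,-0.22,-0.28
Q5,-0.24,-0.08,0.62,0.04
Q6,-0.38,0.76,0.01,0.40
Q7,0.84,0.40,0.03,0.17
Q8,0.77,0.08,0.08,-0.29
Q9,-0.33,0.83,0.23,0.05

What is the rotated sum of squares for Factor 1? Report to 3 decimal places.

SS loadings for Factor 1 = 0.13² + 0.29² + 0.18² + (-0.24)² + (-0.38)² + 0.84² + 0.77² + (-0.33)² = 0.0169 + 0.0841 + 0.0324 + 0.0576 + 0.1444 + 0.7056 + 0.5929 + 0.1089 = 1.7428

1.743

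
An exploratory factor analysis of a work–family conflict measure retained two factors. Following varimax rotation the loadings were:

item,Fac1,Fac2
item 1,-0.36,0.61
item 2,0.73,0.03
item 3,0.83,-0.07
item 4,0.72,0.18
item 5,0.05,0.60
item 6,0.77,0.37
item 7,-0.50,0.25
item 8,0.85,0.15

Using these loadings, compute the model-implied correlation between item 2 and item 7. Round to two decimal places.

-0.36

r̂ = Σ λ_i·λ_j across factors = (0.73)(-0.50) + (0.03)(0.25)
  = -0.3650 +0.0075 = -0.3575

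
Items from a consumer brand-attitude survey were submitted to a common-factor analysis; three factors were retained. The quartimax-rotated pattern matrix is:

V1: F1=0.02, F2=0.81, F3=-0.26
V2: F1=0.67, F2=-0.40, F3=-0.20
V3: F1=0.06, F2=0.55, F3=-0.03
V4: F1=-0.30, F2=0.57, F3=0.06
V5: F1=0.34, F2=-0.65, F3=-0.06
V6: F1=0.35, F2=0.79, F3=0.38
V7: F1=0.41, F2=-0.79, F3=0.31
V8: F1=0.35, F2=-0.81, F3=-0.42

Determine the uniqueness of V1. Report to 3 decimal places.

h² = 0.02² + 0.81² + (-0.26)² = 0.0004 + 0.6561 + 0.0676 = 0.7241
Uniqueness u² = 1 − h² = 1 − 0.7241 = 0.2759

0.276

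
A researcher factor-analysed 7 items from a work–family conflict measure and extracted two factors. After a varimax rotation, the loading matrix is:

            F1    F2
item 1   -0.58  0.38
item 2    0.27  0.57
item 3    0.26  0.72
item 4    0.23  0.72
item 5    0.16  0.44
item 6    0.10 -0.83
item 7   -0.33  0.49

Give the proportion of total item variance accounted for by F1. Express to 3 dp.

0.096

SS loadings for F1 = (-0.58)² + 0.27² + 0.26² + 0.23² + 0.16² + 0.10² + (-0.33)² = 0.6743
Proportion of variance = 0.6743 / 7 = 0.0963.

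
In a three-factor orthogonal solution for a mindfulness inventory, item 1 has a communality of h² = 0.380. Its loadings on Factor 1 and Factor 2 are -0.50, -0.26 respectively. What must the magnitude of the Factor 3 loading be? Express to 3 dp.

0.250

Under orthogonal rotation h² = Σλ², so λ_Factor 3² = h² − (0.3176) = 0.380 − 0.3176 = 0.0624.
|λ| = √0.0624 = 0.2498.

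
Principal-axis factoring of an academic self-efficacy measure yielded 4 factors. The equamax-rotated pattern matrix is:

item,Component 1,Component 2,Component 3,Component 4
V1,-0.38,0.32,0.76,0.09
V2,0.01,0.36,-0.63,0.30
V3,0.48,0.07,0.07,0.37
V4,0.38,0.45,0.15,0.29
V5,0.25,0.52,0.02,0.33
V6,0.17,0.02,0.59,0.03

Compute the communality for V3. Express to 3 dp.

h² = 0.48² + 0.07² + 0.07² + 0.37² = 0.2304 + 0.0049 + 0.0049 + 0.1369 = 0.3771

0.377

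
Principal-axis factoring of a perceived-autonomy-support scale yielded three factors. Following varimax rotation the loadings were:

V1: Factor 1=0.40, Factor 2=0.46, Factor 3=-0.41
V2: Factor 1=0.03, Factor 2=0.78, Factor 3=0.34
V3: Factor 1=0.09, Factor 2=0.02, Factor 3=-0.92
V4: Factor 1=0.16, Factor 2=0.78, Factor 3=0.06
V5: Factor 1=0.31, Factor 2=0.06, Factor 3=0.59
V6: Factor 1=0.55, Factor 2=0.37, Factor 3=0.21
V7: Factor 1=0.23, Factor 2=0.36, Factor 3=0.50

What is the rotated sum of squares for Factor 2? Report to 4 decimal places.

1.6989

SS loadings for Factor 2 = 0.46² + 0.78² + 0.02² + 0.78² + 0.06² + 0.37² + 0.36² = 0.2116 + 0.6084 + 0.0004 + 0.6084 + 0.0036 + 0.1369 + 0.1296 = 1.6989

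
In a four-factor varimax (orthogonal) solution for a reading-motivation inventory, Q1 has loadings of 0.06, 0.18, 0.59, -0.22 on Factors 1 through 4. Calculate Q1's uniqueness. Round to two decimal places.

0.57

h² = 0.06² + 0.18² + 0.59² + (-0.22)² = 0.0036 + 0.0324 + 0.3481 + 0.0484 = 0.4325
Uniqueness u² = 1 − h² = 1 − 0.4325 = 0.5675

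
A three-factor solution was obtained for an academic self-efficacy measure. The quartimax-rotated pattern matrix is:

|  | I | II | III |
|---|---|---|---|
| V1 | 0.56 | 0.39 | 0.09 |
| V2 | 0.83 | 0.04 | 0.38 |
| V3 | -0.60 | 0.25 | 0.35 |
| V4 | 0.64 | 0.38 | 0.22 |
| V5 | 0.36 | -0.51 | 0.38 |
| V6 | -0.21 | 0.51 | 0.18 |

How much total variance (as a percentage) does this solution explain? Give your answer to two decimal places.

55.45%

SS loadings by factor: 1.9458, 0.8808, 0.5002; total = 3.3268.
Total variance with 6 standardized items is 6, so the solution explains 3.3268/6 = 0.5545 = 55.45%.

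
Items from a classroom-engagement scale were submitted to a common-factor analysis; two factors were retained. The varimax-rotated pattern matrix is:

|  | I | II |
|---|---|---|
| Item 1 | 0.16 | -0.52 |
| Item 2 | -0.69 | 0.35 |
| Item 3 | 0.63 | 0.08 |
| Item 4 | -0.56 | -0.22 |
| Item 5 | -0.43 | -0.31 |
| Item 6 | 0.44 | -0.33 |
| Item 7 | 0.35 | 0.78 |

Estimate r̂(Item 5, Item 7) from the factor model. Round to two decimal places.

-0.39

r̂ = Σ λ_i·λ_j across factors = (-0.43)(0.35) + (-0.31)(0.78)
  = -0.1505 -0.2418 = -0.3923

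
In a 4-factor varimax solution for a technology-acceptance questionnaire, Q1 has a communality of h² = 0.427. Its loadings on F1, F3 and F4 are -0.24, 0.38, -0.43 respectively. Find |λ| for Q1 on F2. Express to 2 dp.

0.20

Under orthogonal rotation h² = Σλ², so λ_F2² = h² − (0.3869) = 0.427 − 0.3869 = 0.0401.
|λ| = √0.0401 = 0.2002.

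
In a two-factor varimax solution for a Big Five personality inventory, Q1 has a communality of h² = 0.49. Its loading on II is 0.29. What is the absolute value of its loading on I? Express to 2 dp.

Under orthogonal rotation h² = Σλ², so λ_I² = h² − (0.0841) = 0.49 − 0.0841 = 0.4059.
|λ| = √0.4059 = 0.6371.

0.64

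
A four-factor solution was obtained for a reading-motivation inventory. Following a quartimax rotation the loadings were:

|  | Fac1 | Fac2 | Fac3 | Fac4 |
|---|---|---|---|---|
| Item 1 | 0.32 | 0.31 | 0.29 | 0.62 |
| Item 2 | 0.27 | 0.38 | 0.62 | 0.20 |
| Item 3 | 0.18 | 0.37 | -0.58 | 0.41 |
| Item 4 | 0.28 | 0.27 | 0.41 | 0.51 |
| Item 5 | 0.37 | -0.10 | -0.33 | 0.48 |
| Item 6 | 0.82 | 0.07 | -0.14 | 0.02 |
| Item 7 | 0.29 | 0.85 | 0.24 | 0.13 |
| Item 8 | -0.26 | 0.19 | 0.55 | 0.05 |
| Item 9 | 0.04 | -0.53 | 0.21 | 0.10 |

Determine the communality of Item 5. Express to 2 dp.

0.49

h² = 0.37² + (-0.10)² + (-0.33)² + 0.48² = 0.1369 + 0.0100 + 0.1089 + 0.2304 = 0.4862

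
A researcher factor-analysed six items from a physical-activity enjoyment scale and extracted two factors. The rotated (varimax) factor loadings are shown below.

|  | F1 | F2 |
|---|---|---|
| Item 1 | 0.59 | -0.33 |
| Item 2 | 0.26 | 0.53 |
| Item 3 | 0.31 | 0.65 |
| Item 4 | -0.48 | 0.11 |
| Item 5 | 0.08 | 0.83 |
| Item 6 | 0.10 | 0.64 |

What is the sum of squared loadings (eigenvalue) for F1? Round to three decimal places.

0.759

SS loadings for F1 = 0.59² + 0.26² + 0.31² + (-0.48)² + 0.08² + 0.10² = 0.3481 + 0.0676 + 0.0961 + 0.2304 + 0.0064 + 0.0100 = 0.7586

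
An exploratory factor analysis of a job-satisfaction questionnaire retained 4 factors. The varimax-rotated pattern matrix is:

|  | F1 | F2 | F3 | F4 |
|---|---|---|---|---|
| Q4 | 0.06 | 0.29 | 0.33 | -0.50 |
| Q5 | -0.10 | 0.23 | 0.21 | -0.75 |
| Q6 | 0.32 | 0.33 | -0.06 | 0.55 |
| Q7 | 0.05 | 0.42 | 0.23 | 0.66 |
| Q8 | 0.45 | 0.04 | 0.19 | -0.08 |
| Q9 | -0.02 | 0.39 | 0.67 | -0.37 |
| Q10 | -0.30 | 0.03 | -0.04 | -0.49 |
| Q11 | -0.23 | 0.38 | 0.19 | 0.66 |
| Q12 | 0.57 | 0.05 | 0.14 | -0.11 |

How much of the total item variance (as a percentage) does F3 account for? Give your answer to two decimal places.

SS loadings for F3 = 0.33² + 0.21² + (-0.06)² + 0.23² + 0.19² + 0.67² + (-0.04)² + 0.19² + 0.14² = 0.7518
With 9 standardized items, total variance = 9. Proportion = 0.7518/9 = 0.0835 → 8.35%.

8.35%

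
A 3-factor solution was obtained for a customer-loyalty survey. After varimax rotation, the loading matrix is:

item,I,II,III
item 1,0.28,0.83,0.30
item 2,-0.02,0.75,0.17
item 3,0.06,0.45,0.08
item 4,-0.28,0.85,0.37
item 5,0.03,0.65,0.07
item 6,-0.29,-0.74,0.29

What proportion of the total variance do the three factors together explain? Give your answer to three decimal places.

SS loadings by factor: 0.2458, 3.1465, 0.3512; total = 3.7435.
Total variance with 6 standardized items is 6, so the solution explains 3.7435/6 = 0.6239.

0.624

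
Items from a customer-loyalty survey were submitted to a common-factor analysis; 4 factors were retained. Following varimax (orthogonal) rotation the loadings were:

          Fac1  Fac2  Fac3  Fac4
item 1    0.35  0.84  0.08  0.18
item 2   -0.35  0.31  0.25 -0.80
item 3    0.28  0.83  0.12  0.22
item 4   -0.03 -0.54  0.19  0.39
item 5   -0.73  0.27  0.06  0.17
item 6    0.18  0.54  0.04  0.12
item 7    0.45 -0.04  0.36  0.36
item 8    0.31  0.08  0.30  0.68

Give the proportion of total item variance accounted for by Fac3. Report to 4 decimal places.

SS loadings for Fac3 = 0.08² + 0.25² + 0.12² + 0.19² + 0.06² + 0.04² + 0.36² + 0.30² = 0.3442
Proportion of variance = 0.3442 / 8 = 0.0430.

0.0430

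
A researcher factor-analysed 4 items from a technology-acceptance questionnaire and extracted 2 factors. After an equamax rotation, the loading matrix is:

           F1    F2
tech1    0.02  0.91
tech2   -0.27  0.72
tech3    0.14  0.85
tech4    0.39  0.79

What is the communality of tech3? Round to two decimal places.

h² = 0.14² + 0.85² = 0.0196 + 0.7225 = 0.7421

0.74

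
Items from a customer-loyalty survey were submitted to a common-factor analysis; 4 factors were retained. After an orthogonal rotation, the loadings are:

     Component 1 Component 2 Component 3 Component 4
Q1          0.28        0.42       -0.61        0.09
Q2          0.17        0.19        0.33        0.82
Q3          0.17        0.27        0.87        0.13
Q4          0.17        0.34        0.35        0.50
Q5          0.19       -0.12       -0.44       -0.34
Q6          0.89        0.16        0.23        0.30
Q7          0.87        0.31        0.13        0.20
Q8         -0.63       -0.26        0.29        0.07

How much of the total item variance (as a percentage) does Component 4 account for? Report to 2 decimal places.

SS loadings for Component 4 = 0.09² + 0.82² + 0.13² + 0.50² + (-0.34)² + 0.30² + 0.20² + 0.07² = 1.1979
With 8 standardized items, total variance = 8. Proportion = 1.1979/8 = 0.1497 → 14.97%.

14.97%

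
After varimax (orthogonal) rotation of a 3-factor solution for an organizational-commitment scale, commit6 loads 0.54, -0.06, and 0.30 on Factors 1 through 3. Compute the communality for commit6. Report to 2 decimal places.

0.39

h² = 0.54² + (-0.06)² + 0.30² = 0.2916 + 0.0036 + 0.0900 = 0.3852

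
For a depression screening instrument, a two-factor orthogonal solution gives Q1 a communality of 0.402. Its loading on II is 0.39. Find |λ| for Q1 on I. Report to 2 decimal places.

0.50

Under orthogonal rotation h² = Σλ², so λ_I² = h² − (0.1521) = 0.402 − 0.1521 = 0.2499.
|λ| = √0.2499 = 0.4999.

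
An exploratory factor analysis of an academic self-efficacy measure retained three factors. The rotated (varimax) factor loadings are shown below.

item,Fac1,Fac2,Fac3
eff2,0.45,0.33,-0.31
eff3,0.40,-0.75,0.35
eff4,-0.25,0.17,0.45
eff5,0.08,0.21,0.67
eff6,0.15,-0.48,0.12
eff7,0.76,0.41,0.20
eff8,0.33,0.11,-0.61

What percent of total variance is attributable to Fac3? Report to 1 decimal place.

18.5%

SS loadings for Fac3 = (-0.31)² + 0.35² + 0.45² + 0.67² + 0.12² + 0.20² + (-0.61)² = 1.2965
With 7 standardized items, total variance = 7. Proportion = 1.2965/7 = 0.1852 → 18.52%.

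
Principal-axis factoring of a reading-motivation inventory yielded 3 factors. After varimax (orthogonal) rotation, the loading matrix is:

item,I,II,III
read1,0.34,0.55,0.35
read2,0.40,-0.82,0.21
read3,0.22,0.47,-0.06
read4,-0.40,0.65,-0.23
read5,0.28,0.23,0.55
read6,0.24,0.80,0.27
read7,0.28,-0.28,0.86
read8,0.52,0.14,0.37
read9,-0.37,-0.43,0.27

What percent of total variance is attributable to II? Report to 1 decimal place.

SS loadings for II = 0.55² + (-0.82)² + 0.47² + 0.65² + 0.23² + 0.80² + (-0.28)² + 0.14² + (-0.43)² = 2.5941
With 9 standardized items, total variance = 9. Proportion = 2.5941/9 = 0.2882 → 28.82%.

28.8%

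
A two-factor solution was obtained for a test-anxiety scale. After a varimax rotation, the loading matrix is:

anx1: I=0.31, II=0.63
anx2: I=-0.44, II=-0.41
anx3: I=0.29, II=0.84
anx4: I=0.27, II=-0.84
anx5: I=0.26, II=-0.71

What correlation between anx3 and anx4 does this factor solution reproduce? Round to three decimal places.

-0.627

r̂ = Σ λ_i·λ_j across factors = (0.29)(0.27) + (0.84)(-0.84)
  = +0.0783 -0.7056 = -0.6273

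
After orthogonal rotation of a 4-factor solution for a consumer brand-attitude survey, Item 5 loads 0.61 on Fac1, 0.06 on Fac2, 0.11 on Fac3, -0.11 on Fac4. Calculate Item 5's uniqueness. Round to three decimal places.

h² = 0.61² + 0.06² + 0.11² + (-0.11)² = 0.3721 + 0.0036 + 0.0121 + 0.0121 = 0.3999
Uniqueness u² = 1 − h² = 1 − 0.3999 = 0.6001

0.600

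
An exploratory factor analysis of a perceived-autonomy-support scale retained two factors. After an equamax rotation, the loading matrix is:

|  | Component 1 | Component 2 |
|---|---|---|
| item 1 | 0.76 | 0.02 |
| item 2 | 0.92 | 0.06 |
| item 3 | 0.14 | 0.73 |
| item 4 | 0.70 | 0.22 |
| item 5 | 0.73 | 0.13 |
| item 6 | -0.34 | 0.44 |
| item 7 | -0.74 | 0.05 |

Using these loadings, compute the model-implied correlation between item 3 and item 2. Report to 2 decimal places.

0.17

r̂ = Σ λ_i·λ_j across factors = (0.14)(0.92) + (0.73)(0.06)
  = +0.1288 +0.0438 = 0.1726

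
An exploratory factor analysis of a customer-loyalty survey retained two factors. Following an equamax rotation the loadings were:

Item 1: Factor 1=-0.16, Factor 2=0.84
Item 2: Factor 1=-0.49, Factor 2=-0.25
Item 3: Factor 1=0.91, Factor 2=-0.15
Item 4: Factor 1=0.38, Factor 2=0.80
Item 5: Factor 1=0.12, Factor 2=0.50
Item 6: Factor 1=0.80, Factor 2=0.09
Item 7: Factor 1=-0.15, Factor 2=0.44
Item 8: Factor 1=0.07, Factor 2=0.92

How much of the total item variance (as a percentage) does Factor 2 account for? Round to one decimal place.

SS loadings for Factor 2 = 0.84² + (-0.25)² + (-0.15)² + 0.80² + 0.50² + 0.09² + 0.44² + 0.92² = 2.7287
With 8 standardized items, total variance = 8. Proportion = 2.7287/8 = 0.3411 → 34.11%.

34.1%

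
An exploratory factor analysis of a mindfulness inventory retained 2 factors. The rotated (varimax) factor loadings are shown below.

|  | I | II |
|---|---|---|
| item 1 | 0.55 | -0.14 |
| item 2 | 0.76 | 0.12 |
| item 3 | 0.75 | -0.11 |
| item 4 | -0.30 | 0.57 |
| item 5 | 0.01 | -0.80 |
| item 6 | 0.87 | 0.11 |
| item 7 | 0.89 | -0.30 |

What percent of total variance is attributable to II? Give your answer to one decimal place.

SS loadings for II = (-0.14)² + 0.12² + (-0.11)² + 0.57² + (-0.80)² + 0.11² + (-0.30)² = 1.1131
With 7 standardized items, total variance = 7. Proportion = 1.1131/7 = 0.1590 → 15.90%.

15.9%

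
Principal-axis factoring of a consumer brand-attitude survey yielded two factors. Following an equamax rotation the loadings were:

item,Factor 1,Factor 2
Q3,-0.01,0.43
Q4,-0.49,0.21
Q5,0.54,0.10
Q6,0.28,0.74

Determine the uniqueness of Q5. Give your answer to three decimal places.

0.698

h² = 0.54² + 0.10² = 0.2916 + 0.0100 = 0.3016
Uniqueness u² = 1 − h² = 1 − 0.3016 = 0.6984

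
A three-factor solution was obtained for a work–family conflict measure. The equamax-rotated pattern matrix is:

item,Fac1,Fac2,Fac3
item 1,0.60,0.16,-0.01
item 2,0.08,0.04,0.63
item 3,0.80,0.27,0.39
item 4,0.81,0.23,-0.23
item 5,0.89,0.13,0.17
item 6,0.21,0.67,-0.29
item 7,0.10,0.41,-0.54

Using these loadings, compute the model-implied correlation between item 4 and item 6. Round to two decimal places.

r̂ = Σ λ_i·λ_j across factors = (0.81)(0.21) + (0.23)(0.67) + (-0.23)(-0.29)
  = +0.1701 +0.1541 +0.0667 = 0.3909

0.39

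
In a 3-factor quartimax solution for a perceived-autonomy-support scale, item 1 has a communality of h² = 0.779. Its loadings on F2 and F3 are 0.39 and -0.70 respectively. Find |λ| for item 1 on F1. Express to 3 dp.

0.370

Under orthogonal rotation h² = Σλ², so λ_F1² = h² − (0.6421) = 0.779 − 0.6421 = 0.1369.
|λ| = √0.1369 = 0.3700.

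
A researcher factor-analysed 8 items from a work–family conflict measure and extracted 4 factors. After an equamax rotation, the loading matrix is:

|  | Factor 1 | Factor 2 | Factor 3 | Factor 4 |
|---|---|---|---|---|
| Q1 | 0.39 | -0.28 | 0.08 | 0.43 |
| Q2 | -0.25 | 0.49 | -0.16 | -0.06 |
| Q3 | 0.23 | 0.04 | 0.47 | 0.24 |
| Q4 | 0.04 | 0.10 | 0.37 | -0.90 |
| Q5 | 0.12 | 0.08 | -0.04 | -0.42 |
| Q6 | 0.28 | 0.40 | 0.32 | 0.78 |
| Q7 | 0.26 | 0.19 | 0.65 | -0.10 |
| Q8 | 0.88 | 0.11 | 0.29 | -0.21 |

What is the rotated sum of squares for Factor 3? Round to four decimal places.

1.0004

SS loadings for Factor 3 = 0.08² + (-0.16)² + 0.47² + 0.37² + (-0.04)² + 0.32² + 0.65² + 0.29² = 0.0064 + 0.0256 + 0.2209 + 0.1369 + 0.0016 + 0.1024 + 0.4225 + 0.0841 = 1.0004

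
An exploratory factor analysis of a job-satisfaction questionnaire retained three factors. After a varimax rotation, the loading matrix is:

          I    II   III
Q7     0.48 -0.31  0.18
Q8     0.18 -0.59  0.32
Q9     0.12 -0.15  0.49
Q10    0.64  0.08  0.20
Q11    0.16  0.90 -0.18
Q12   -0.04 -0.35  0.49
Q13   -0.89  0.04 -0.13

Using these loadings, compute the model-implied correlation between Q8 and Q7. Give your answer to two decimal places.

r̂ = Σ λ_i·λ_j across factors = (0.18)(0.48) + (-0.59)(-0.31) + (0.32)(0.18)
  = +0.0864 +0.1829 +0.0576 = 0.3269

0.33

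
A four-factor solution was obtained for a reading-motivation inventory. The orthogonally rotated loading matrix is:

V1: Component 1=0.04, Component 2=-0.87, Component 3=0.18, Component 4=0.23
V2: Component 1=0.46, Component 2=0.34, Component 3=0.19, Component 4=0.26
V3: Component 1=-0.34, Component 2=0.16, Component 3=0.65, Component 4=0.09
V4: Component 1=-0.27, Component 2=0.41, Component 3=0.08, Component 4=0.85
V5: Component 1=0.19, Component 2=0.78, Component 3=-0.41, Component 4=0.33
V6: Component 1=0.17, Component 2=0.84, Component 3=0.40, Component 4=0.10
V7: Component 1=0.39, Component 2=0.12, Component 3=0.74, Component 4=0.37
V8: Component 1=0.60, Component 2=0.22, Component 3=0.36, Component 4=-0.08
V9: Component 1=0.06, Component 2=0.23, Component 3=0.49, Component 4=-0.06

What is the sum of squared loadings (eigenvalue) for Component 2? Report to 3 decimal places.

2.496

SS loadings for Component 2 = (-0.87)² + 0.34² + 0.16² + 0.41² + 0.78² + 0.84² + 0.12² + 0.22² + 0.23² = 0.7569 + 0.1156 + 0.0256 + 0.1681 + 0.6084 + 0.7056 + 0.0144 + 0.0484 + 0.0529 = 2.4959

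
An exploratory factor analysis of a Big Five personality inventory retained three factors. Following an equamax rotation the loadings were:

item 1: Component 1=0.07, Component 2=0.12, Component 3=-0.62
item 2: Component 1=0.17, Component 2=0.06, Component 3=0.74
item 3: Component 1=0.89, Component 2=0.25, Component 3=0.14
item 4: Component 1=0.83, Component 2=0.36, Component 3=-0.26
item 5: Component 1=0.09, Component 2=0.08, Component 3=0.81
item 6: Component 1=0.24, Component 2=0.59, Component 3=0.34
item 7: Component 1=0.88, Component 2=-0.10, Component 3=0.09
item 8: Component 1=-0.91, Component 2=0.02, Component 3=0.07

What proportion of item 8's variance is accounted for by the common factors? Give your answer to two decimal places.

h² = (-0.91)² + 0.02² + 0.07² = 0.8281 + 0.0004 + 0.0049 = 0.8334

0.83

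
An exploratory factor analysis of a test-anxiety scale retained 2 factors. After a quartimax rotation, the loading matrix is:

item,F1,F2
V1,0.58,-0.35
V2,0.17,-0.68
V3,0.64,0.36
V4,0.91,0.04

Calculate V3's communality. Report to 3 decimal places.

0.539

h² = 0.64² + 0.36² = 0.4096 + 0.1296 = 0.5392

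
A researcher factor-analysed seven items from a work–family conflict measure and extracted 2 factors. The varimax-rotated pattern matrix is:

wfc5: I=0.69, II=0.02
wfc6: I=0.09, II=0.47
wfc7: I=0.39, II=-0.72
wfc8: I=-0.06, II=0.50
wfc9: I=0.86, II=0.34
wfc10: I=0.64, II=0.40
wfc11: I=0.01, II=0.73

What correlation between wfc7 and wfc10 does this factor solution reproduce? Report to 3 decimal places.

r̂ = Σ λ_i·λ_j across factors = (0.39)(0.64) + (-0.72)(0.40)
  = +0.2496 -0.2880 = -0.0384

-0.038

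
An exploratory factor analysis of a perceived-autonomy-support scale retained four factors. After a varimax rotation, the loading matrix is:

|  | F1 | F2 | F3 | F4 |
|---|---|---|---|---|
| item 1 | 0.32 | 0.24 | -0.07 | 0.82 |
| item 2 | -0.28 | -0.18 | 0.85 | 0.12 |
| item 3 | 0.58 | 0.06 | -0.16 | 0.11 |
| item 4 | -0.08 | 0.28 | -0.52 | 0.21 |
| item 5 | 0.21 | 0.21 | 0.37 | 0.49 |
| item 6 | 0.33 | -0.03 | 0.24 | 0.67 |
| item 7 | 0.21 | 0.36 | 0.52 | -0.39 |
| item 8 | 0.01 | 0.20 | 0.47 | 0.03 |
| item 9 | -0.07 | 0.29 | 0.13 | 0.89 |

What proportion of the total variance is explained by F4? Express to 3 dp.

SS loadings for F4 = 0.82² + 0.12² + 0.11² + 0.21² + 0.49² + 0.67² + (-0.39)² + 0.03² + 0.89² = 2.3771
Proportion of variance = 2.3771 / 9 = 0.2641.

0.264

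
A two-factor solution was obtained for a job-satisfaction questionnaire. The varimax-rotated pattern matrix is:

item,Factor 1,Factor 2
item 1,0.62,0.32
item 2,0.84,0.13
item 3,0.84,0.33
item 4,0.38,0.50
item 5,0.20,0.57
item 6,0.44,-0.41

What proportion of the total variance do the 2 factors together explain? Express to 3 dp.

0.524

Communalities: 0.4868, 0.7225, 0.8145, 0.3944, 0.3649, 0.3617; Σh² = 3.1448.
Total variance with 6 standardized items is 6, so the solution explains 3.1448/6 = 0.5241.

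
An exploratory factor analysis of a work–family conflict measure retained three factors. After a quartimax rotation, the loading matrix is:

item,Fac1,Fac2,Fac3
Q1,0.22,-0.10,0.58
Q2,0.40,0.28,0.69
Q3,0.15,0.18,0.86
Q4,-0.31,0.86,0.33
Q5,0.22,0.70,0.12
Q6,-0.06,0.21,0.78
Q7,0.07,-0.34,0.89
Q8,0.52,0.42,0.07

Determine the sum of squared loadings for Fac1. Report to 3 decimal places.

SS loadings for Fac1 = 0.22² + 0.40² + 0.15² + (-0.31)² + 0.22² + (-0.06)² + 0.07² + 0.52² = 0.0484 + 0.1600 + 0.0225 + 0.0961 + 0.0484 + 0.0036 + 0.0049 + 0.2704 = 0.6543

0.654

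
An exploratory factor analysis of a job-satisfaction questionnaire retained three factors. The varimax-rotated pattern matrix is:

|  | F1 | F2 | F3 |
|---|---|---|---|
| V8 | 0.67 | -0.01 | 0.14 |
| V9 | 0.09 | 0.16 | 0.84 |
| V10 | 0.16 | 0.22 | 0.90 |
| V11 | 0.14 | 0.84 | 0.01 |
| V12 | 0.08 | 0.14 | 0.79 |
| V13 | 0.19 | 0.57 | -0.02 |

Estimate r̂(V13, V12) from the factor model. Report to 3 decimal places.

r̂ = Σ λ_i·λ_j across factors = (0.19)(0.08) + (0.57)(0.14) + (-0.02)(0.79)
  = +0.0152 +0.0798 -0.0158 = 0.0792

0.079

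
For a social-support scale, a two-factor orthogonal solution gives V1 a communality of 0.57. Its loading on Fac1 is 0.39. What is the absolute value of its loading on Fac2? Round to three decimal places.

0.646

Under orthogonal rotation h² = Σλ², so λ_Fac2² = h² − (0.1521) = 0.57 − 0.1521 = 0.4179.
|λ| = √0.4179 = 0.6465.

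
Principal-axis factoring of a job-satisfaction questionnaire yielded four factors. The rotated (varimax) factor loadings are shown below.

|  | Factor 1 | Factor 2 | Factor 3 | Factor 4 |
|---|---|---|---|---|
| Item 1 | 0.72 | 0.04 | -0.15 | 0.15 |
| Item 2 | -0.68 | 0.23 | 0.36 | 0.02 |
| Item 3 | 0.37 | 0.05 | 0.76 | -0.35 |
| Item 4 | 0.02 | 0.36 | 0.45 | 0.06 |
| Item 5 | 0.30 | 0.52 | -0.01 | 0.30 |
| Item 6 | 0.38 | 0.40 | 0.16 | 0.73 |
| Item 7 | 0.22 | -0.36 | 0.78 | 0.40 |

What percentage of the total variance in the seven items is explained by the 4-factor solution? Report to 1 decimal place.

66.4%

Communalities: 0.5650, 0.6453, 0.8395, 0.3361, 0.4505, 0.8629, 0.9464; Σh² = 4.6457.
Total variance with 7 standardized items is 7, so the solution explains 4.6457/7 = 0.6637 = 66.37%.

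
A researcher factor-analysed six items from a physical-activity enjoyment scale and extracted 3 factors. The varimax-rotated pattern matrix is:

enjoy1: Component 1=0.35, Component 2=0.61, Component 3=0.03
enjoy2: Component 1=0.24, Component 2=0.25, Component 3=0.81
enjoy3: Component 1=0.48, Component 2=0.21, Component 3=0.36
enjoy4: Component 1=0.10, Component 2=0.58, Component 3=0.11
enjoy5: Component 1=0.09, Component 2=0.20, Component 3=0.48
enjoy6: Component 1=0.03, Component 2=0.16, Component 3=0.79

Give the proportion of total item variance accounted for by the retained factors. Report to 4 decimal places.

0.4939

Communalities: 0.4955, 0.7762, 0.4041, 0.3585, 0.2785, 0.6506; Σh² = 2.9634.
Total variance with 6 standardized items is 6, so the solution explains 2.9634/6 = 0.4939.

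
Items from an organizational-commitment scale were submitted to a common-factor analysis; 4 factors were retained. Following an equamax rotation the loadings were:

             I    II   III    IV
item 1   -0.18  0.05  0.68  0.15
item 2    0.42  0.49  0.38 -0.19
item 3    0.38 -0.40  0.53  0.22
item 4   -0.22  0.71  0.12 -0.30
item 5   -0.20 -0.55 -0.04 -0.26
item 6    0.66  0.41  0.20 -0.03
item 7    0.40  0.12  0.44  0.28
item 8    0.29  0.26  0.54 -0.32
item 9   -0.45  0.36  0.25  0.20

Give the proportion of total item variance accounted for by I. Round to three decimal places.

0.147

SS loadings for I = (-0.18)² + 0.42² + 0.38² + (-0.22)² + (-0.20)² + 0.66² + 0.40² + 0.29² + (-0.45)² = 1.3238
Proportion of variance = 1.3238 / 9 = 0.1471.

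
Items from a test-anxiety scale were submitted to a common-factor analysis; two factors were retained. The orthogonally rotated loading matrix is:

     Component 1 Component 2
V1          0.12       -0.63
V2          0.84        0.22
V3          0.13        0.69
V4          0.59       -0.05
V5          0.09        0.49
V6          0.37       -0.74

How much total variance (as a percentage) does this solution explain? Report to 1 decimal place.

49.0%

SS loadings by factor: 1.2300, 1.7116; total = 2.9416.
Total variance with 6 standardized items is 6, so the solution explains 2.9416/6 = 0.4903 = 49.03%.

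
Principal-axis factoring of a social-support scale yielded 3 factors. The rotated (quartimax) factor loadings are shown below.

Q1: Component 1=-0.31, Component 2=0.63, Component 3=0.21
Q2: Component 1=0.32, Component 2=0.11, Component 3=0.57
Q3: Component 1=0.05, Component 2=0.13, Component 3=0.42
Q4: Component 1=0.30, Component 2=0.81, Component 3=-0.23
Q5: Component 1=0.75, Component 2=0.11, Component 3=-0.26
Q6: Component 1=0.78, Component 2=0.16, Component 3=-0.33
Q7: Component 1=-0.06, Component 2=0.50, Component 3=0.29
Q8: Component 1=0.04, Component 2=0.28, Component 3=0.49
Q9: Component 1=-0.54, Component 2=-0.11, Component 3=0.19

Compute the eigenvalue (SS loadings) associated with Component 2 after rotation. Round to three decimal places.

1.460

SS loadings for Component 2 = 0.63² + 0.11² + 0.13² + 0.81² + 0.11² + 0.16² + 0.50² + 0.28² + (-0.11)² = 0.3969 + 0.0121 + 0.0169 + 0.6561 + 0.0121 + 0.0256 + 0.2500 + 0.0784 + 0.0121 = 1.4602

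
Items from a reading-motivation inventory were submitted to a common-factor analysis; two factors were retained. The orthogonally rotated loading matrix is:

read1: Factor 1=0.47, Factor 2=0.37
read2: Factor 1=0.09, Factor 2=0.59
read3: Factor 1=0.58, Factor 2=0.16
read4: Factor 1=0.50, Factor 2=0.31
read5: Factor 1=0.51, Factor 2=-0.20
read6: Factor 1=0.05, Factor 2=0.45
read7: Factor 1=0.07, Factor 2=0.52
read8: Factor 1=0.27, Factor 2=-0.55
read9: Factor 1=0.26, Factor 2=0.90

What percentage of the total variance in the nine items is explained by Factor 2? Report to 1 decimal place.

24.8%

SS loadings for Factor 2 = 0.37² + 0.59² + 0.16² + 0.31² + (-0.20)² + 0.45² + 0.52² + (-0.55)² + 0.90² = 2.2321
With 9 standardized items, total variance = 9. Proportion = 2.2321/9 = 0.2480 → 24.80%.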